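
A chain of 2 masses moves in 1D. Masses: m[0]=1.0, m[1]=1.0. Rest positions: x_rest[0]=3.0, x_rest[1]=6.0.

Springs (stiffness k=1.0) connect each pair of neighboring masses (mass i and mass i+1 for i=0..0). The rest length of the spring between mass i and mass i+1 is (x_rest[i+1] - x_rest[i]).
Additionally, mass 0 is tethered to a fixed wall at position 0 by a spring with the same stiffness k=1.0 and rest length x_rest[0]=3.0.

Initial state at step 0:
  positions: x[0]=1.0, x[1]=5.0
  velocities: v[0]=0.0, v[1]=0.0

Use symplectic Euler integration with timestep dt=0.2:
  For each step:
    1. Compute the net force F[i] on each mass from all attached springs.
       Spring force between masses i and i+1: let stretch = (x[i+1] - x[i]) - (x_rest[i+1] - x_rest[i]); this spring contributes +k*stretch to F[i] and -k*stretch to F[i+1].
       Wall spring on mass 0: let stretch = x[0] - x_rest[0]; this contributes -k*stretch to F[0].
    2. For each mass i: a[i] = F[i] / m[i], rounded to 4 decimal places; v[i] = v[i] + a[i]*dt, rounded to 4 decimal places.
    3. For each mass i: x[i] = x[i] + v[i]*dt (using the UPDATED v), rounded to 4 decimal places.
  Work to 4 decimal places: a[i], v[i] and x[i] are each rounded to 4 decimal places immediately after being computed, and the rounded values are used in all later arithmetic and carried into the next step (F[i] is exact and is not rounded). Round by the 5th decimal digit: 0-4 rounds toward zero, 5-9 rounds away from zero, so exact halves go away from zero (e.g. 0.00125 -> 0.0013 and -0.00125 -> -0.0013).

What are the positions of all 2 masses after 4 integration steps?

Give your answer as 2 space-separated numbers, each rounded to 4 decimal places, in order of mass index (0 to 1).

Answer: 2.0400 4.6912

Derivation:
Step 0: x=[1.0000 5.0000] v=[0.0000 0.0000]
Step 1: x=[1.1200 4.9600] v=[0.6000 -0.2000]
Step 2: x=[1.3488 4.8864] v=[1.1440 -0.3680]
Step 3: x=[1.6652 4.7913] v=[1.5818 -0.4755]
Step 4: x=[2.0400 4.6912] v=[1.8740 -0.5007]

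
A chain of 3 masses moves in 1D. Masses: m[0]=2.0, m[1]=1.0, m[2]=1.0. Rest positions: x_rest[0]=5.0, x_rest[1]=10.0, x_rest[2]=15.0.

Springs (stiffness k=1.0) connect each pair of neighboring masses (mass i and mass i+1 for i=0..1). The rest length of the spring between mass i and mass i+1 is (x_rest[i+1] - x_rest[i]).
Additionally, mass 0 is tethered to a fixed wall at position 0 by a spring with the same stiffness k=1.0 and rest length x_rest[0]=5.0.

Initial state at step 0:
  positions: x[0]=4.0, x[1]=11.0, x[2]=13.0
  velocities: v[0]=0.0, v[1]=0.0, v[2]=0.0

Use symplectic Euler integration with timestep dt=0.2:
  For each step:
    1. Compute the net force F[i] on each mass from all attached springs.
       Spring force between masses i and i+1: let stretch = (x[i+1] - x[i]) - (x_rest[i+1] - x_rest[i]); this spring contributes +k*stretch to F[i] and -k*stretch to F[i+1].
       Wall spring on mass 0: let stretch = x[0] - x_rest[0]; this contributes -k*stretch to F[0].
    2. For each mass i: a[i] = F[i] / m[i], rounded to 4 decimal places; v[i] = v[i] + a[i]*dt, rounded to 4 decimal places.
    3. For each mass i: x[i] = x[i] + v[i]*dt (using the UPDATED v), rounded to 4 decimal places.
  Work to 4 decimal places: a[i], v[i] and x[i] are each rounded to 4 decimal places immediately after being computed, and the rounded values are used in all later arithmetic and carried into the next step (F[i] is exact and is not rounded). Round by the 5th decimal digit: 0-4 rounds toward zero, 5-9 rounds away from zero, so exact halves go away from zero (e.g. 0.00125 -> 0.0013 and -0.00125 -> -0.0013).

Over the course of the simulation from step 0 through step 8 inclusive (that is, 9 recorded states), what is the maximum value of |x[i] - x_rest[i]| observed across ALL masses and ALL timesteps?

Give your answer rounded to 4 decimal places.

Step 0: x=[4.0000 11.0000 13.0000] v=[0.0000 0.0000 0.0000]
Step 1: x=[4.0600 10.8000 13.1200] v=[0.3000 -1.0000 0.6000]
Step 2: x=[4.1736 10.4232 13.3472] v=[0.5680 -1.8840 1.1360]
Step 3: x=[4.3287 9.9134 13.6574] v=[0.7756 -2.5491 1.5512]
Step 4: x=[4.5089 9.3300 14.0179] v=[0.9012 -2.9172 1.8024]
Step 5: x=[4.6954 8.7412 14.3909] v=[0.9324 -2.9438 1.8648]
Step 6: x=[4.8689 8.2166 14.7379] v=[0.8674 -2.6230 1.7349]
Step 7: x=[5.0120 7.8189 15.0240] v=[0.7153 -1.9883 1.4306]
Step 8: x=[5.1110 7.5972 15.2219] v=[0.4948 -1.1087 0.9896]
Max displacement = 2.4028

Answer: 2.4028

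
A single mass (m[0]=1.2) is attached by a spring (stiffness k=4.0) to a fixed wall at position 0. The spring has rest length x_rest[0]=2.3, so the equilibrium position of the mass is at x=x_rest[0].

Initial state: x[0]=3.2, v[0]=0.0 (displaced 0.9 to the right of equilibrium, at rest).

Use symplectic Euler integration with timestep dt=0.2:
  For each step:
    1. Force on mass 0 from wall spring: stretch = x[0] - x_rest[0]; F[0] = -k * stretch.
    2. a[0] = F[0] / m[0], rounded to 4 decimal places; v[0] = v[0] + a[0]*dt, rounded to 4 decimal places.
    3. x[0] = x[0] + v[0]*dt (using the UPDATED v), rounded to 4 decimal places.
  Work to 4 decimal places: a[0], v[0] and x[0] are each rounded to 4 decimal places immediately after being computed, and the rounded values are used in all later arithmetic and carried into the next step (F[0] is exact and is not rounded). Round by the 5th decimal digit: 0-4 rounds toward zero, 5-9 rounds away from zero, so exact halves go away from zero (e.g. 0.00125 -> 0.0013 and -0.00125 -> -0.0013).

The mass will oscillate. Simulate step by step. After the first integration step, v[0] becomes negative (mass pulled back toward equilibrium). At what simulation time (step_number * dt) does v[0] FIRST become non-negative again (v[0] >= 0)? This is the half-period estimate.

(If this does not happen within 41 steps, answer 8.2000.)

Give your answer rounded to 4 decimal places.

Step 0: x=[3.2000] v=[0.0000]
Step 1: x=[3.0800] v=[-0.6000]
Step 2: x=[2.8560] v=[-1.1200]
Step 3: x=[2.5579] v=[-1.4907]
Step 4: x=[2.2254] v=[-1.6626]
Step 5: x=[1.9028] v=[-1.6129]
Step 6: x=[1.6332] v=[-1.3481]
Step 7: x=[1.4525] v=[-0.9036]
Step 8: x=[1.3848] v=[-0.3386]
Step 9: x=[1.4391] v=[0.2715]
First v>=0 after going negative at step 9, time=1.8000

Answer: 1.8000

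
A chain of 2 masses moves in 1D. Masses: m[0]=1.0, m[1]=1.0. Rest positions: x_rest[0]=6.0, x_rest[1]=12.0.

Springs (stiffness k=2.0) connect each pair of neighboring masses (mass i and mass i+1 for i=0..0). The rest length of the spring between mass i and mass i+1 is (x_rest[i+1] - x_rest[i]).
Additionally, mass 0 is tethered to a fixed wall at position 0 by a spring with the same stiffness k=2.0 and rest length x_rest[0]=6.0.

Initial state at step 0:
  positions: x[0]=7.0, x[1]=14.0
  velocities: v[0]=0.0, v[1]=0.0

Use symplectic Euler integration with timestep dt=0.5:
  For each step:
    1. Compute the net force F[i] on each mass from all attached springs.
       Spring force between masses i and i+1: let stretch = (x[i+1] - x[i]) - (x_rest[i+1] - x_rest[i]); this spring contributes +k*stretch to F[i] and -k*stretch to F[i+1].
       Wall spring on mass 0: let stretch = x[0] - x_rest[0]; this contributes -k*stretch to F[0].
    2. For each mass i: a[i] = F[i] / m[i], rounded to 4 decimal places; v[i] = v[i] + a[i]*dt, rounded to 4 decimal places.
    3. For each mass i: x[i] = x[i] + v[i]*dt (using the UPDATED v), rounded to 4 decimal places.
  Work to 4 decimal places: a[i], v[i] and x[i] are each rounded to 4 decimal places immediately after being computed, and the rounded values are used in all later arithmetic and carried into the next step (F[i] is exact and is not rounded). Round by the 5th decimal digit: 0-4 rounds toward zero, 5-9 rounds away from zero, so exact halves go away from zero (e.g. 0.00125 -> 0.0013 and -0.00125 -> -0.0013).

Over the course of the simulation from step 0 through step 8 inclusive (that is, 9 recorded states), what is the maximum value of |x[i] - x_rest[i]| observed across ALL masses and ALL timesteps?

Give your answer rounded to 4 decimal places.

Step 0: x=[7.0000 14.0000] v=[0.0000 0.0000]
Step 1: x=[7.0000 13.5000] v=[0.0000 -1.0000]
Step 2: x=[6.7500 12.7500] v=[-0.5000 -1.5000]
Step 3: x=[6.1250 12.0000] v=[-1.2500 -1.5000]
Step 4: x=[5.3750 11.3125] v=[-1.5000 -1.3750]
Step 5: x=[4.9063 10.6563] v=[-0.9375 -1.3125]
Step 6: x=[4.8594 10.1251] v=[-0.0938 -1.0625]
Step 7: x=[5.0157 9.9610] v=[0.3125 -0.3282]
Step 8: x=[5.1368 10.3243] v=[0.2421 0.7265]
Max displacement = 2.0390

Answer: 2.0390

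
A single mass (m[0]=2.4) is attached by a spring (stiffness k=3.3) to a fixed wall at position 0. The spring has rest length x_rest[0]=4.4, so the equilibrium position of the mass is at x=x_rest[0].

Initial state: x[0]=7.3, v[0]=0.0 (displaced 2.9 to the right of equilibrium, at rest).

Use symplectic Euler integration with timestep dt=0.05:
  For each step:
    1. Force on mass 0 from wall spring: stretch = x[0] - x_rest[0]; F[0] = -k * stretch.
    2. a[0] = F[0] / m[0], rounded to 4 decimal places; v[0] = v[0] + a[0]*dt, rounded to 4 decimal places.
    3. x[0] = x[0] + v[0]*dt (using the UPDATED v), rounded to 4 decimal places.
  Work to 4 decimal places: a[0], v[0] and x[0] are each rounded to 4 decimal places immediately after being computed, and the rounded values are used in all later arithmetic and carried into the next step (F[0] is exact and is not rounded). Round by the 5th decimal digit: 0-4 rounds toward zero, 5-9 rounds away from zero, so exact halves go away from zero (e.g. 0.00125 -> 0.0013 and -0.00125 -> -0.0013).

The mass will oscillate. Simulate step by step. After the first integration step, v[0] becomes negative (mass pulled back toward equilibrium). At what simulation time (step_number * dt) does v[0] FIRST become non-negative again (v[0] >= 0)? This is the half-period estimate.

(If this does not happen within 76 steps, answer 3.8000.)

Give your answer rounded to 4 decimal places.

Step 0: x=[7.3000] v=[0.0000]
Step 1: x=[7.2900] v=[-0.1994]
Step 2: x=[7.2701] v=[-0.3981]
Step 3: x=[7.2403] v=[-0.5954]
Step 4: x=[7.2008] v=[-0.7907]
Step 5: x=[7.1516] v=[-0.9833]
Step 6: x=[7.0930] v=[-1.1725]
Step 7: x=[7.0251] v=[-1.3576]
Step 8: x=[6.9482] v=[-1.5381]
Step 9: x=[6.8625] v=[-1.7133]
Step 10: x=[6.7684] v=[-1.8826]
Step 11: x=[6.6661] v=[-2.0454]
Step 12: x=[6.5560] v=[-2.2012]
Step 13: x=[6.4385] v=[-2.3494]
Step 14: x=[6.3140] v=[-2.4895]
Step 15: x=[6.1829] v=[-2.6211]
Step 16: x=[6.0457] v=[-2.7437]
Step 17: x=[5.9029] v=[-2.8568]
Step 18: x=[5.7549] v=[-2.9601]
Step 19: x=[5.6022] v=[-3.0533]
Step 20: x=[5.4454] v=[-3.1360]
Step 21: x=[5.2850] v=[-3.2079]
Step 22: x=[5.1216] v=[-3.2687]
Step 23: x=[4.9557] v=[-3.3183]
Step 24: x=[4.7879] v=[-3.3565]
Step 25: x=[4.6187] v=[-3.3832]
Step 26: x=[4.4488] v=[-3.3982]
Step 27: x=[4.2787] v=[-3.4016]
Step 28: x=[4.1090] v=[-3.3933]
Step 29: x=[3.9403] v=[-3.3733]
Step 30: x=[3.7732] v=[-3.3417]
Step 31: x=[3.6083] v=[-3.2986]
Step 32: x=[3.4461] v=[-3.2442]
Step 33: x=[3.2872] v=[-3.1786]
Step 34: x=[3.1321] v=[-3.1021]
Step 35: x=[2.9814] v=[-3.0149]
Step 36: x=[2.8355] v=[-2.9174]
Step 37: x=[2.6950] v=[-2.8098]
Step 38: x=[2.5604] v=[-2.6926]
Step 39: x=[2.4321] v=[-2.5661]
Step 40: x=[2.3106] v=[-2.4308]
Step 41: x=[2.1962] v=[-2.2872]
Step 42: x=[2.0894] v=[-2.1357]
Step 43: x=[1.9906] v=[-1.9768]
Step 44: x=[1.9000] v=[-1.8112]
Step 45: x=[1.8180] v=[-1.6393]
Step 46: x=[1.7449] v=[-1.4618]
Step 47: x=[1.6809] v=[-1.2793]
Step 48: x=[1.6263] v=[-1.0924]
Step 49: x=[1.5812] v=[-0.9017]
Step 50: x=[1.5458] v=[-0.7079]
Step 51: x=[1.5202] v=[-0.5117]
Step 52: x=[1.5045] v=[-0.3137]
Step 53: x=[1.4988] v=[-0.1146]
Step 54: x=[1.5030] v=[0.0849]
First v>=0 after going negative at step 54, time=2.7000

Answer: 2.7000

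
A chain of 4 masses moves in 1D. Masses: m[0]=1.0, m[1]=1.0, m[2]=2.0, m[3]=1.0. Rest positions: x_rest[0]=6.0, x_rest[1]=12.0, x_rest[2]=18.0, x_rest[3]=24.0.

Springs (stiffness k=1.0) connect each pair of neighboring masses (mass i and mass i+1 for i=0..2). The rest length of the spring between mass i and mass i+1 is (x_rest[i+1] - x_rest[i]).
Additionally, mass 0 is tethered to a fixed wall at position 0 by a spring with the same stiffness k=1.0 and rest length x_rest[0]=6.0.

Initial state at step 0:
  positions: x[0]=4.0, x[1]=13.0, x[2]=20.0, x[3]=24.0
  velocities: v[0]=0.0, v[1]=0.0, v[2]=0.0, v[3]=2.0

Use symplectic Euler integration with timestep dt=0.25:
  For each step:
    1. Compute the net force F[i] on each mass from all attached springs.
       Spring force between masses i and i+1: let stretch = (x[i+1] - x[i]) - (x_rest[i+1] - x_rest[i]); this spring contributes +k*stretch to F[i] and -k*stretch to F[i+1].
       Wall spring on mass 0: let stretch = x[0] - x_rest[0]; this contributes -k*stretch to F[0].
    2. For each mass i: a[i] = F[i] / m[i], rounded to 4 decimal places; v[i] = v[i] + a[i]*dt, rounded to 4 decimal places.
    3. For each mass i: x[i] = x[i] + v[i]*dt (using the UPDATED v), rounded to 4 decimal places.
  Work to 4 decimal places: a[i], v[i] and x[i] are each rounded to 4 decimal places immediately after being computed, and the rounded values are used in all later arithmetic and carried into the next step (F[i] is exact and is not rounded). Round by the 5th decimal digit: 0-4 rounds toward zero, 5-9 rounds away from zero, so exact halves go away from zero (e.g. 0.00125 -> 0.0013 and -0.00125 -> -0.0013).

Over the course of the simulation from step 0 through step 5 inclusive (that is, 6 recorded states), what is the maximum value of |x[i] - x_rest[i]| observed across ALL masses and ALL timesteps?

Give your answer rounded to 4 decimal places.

Step 0: x=[4.0000 13.0000 20.0000 24.0000] v=[0.0000 0.0000 0.0000 2.0000]
Step 1: x=[4.3125 12.8750 19.9063 24.6250] v=[1.2500 -0.5000 -0.3750 2.5000]
Step 2: x=[4.8906 12.6543 19.7403 25.3301] v=[2.3125 -0.8828 -0.6641 2.8203]
Step 3: x=[5.6483 12.3913 19.5275 26.0608] v=[3.0308 -1.0522 -0.8511 2.9229]
Step 4: x=[6.4744 12.1528 19.2959 26.7582] v=[3.3045 -0.9539 -0.9265 2.7896]
Step 5: x=[7.2508 12.0059 19.0743 27.3642] v=[3.1055 -0.5877 -0.8866 2.4240]
Max displacement = 3.3642

Answer: 3.3642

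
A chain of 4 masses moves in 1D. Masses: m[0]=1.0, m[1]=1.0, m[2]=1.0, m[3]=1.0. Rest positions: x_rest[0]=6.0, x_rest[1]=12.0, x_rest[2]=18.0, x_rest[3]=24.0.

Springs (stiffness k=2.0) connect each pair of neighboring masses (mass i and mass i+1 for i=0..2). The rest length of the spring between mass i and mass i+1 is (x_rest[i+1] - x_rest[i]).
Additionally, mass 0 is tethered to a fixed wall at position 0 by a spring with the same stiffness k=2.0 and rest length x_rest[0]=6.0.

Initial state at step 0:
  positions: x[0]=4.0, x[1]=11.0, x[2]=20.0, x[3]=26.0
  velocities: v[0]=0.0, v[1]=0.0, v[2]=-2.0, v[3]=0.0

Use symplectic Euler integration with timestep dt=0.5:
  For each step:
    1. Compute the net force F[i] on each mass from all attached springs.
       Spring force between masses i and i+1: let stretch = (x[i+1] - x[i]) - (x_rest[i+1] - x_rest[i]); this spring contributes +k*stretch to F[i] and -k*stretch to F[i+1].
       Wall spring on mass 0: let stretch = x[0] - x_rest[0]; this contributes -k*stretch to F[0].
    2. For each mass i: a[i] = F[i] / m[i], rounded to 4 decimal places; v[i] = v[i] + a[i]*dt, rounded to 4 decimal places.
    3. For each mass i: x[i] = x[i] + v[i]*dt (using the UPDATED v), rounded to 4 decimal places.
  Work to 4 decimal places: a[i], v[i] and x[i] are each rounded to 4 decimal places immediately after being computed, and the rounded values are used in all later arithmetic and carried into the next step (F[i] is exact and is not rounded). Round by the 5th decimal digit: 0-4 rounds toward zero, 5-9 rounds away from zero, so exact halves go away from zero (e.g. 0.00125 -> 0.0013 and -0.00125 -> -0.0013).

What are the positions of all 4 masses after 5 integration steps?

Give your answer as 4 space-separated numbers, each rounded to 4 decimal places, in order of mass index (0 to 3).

Step 0: x=[4.0000 11.0000 20.0000 26.0000] v=[0.0000 0.0000 -2.0000 0.0000]
Step 1: x=[5.5000 12.0000 17.5000 26.0000] v=[3.0000 2.0000 -5.0000 0.0000]
Step 2: x=[7.5000 12.5000 16.5000 24.7500] v=[4.0000 1.0000 -2.0000 -2.5000]
Step 3: x=[8.2500 12.5000 17.6250 22.3750] v=[1.5000 0.0000 2.2500 -4.7500]
Step 4: x=[7.0000 12.9375 18.5625 20.6250] v=[-2.5000 0.8750 1.8750 -3.5000]
Step 5: x=[5.2188 13.2188 17.7188 20.8438] v=[-3.5625 0.5625 -1.6875 0.4375]

Answer: 5.2188 13.2188 17.7188 20.8438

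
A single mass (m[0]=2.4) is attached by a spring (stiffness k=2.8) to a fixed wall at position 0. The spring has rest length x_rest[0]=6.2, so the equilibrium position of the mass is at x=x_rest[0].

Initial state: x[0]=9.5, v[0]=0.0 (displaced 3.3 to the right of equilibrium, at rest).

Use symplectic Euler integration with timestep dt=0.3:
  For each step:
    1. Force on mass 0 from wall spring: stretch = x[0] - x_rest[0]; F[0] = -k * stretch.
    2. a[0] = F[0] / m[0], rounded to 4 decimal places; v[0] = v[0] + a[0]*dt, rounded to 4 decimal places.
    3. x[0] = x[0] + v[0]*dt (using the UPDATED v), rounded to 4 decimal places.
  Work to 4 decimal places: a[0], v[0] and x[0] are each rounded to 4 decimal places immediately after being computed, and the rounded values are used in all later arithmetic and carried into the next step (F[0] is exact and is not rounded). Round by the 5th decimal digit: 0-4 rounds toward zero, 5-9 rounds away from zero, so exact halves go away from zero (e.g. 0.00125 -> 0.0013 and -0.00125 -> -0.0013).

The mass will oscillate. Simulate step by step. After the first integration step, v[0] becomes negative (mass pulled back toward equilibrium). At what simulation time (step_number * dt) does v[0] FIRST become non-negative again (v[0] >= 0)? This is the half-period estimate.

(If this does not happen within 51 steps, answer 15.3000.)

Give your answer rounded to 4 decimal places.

Answer: 3.0000

Derivation:
Step 0: x=[9.5000] v=[0.0000]
Step 1: x=[9.1535] v=[-1.1550]
Step 2: x=[8.4969] v=[-2.1887]
Step 3: x=[7.5991] v=[-2.9926]
Step 4: x=[6.5544] v=[-3.4823]
Step 5: x=[5.4725] v=[-3.6064]
Step 6: x=[4.4670] v=[-3.3518]
Step 7: x=[3.6434] v=[-2.7453]
Step 8: x=[3.0883] v=[-1.8505]
Step 9: x=[2.8599] v=[-0.7614]
Step 10: x=[2.9822] v=[0.4076]
First v>=0 after going negative at step 10, time=3.0000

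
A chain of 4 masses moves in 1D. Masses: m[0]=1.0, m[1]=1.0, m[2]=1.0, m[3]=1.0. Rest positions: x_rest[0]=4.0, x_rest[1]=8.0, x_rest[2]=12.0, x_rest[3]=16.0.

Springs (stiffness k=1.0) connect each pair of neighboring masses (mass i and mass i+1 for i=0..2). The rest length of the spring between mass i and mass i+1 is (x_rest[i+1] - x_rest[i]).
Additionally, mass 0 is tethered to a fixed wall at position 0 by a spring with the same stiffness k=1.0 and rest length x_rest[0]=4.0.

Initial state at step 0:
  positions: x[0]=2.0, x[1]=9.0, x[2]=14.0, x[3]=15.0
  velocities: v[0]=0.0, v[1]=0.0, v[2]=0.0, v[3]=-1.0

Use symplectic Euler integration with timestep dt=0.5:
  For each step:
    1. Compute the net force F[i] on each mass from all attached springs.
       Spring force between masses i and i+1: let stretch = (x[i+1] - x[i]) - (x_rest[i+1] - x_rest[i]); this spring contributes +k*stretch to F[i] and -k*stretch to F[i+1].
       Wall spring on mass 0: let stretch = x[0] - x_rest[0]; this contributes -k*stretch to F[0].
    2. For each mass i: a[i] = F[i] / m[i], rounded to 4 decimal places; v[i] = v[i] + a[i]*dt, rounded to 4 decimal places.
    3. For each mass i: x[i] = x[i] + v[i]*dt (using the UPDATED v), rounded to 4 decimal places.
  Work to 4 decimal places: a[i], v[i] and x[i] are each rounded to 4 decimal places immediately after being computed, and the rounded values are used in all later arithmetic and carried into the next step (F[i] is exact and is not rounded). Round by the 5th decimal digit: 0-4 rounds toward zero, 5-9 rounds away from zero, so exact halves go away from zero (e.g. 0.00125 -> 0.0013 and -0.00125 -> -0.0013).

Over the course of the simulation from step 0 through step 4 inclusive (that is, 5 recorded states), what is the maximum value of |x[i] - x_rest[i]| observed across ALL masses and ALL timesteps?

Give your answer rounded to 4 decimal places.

Answer: 2.3398

Derivation:
Step 0: x=[2.0000 9.0000 14.0000 15.0000] v=[0.0000 0.0000 0.0000 -1.0000]
Step 1: x=[3.2500 8.5000 13.0000 15.2500] v=[2.5000 -1.0000 -2.0000 0.5000]
Step 2: x=[5.0000 7.8125 11.4375 15.9375] v=[3.5000 -1.3750 -3.1250 1.3750]
Step 3: x=[6.2032 7.3281 10.0938 16.5000] v=[2.4063 -0.9688 -2.6875 1.1250]
Step 4: x=[6.1368 7.2539 9.6602 16.4610] v=[-0.1329 -0.1484 -0.8673 -0.0781]
Max displacement = 2.3398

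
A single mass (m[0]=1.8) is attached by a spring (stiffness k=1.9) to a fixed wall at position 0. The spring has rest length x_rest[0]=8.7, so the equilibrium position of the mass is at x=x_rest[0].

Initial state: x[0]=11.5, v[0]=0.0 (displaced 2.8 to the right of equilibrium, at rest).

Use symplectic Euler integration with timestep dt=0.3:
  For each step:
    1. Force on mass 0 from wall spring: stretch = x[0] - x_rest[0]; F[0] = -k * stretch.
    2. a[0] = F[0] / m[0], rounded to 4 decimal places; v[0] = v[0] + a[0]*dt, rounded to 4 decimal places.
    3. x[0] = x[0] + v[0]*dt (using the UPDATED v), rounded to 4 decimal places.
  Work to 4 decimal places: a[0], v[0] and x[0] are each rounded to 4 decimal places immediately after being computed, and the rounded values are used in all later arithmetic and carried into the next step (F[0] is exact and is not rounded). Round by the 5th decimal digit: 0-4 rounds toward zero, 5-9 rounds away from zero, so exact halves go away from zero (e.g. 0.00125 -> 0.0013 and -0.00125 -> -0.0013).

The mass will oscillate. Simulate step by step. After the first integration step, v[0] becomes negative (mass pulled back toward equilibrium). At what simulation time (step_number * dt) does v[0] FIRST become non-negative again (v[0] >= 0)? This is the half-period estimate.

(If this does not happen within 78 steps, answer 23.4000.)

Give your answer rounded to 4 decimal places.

Answer: 3.3000

Derivation:
Step 0: x=[11.5000] v=[0.0000]
Step 1: x=[11.2340] v=[-0.8867]
Step 2: x=[10.7273] v=[-1.6891]
Step 3: x=[10.0280] v=[-2.3311]
Step 4: x=[9.2025] v=[-2.7516]
Step 5: x=[8.3293] v=[-2.9107]
Step 6: x=[7.4913] v=[-2.7933]
Step 7: x=[6.7682] v=[-2.4105]
Step 8: x=[6.2286] v=[-1.7988]
Step 9: x=[5.9237] v=[-1.0162]
Step 10: x=[5.8826] v=[-0.1371]
Step 11: x=[6.1091] v=[0.7551]
First v>=0 after going negative at step 11, time=3.3000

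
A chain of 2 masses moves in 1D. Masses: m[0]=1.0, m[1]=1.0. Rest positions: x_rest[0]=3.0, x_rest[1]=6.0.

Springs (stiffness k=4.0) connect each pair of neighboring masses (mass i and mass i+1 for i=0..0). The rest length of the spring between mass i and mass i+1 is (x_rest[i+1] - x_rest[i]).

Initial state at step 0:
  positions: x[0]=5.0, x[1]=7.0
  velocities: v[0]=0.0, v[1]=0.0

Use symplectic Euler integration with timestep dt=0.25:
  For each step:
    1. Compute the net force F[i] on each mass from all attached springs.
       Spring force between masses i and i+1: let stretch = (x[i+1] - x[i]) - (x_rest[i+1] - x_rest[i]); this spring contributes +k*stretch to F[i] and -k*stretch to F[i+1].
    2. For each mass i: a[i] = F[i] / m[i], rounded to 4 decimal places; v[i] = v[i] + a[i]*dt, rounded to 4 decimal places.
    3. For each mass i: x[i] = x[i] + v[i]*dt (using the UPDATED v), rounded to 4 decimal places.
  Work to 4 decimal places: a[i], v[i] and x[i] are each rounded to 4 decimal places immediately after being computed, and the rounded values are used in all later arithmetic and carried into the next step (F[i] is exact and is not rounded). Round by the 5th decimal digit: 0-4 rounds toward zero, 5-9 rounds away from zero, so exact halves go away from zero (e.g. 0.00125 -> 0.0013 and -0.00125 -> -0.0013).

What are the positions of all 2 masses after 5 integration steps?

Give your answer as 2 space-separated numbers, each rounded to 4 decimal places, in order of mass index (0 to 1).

Step 0: x=[5.0000 7.0000] v=[0.0000 0.0000]
Step 1: x=[4.7500 7.2500] v=[-1.0000 1.0000]
Step 2: x=[4.3750 7.6250] v=[-1.5000 1.5000]
Step 3: x=[4.0625 7.9375] v=[-1.2500 1.2500]
Step 4: x=[3.9688 8.0313] v=[-0.3750 0.3750]
Step 5: x=[4.1407 7.8594] v=[0.6875 -0.6875]

Answer: 4.1407 7.8594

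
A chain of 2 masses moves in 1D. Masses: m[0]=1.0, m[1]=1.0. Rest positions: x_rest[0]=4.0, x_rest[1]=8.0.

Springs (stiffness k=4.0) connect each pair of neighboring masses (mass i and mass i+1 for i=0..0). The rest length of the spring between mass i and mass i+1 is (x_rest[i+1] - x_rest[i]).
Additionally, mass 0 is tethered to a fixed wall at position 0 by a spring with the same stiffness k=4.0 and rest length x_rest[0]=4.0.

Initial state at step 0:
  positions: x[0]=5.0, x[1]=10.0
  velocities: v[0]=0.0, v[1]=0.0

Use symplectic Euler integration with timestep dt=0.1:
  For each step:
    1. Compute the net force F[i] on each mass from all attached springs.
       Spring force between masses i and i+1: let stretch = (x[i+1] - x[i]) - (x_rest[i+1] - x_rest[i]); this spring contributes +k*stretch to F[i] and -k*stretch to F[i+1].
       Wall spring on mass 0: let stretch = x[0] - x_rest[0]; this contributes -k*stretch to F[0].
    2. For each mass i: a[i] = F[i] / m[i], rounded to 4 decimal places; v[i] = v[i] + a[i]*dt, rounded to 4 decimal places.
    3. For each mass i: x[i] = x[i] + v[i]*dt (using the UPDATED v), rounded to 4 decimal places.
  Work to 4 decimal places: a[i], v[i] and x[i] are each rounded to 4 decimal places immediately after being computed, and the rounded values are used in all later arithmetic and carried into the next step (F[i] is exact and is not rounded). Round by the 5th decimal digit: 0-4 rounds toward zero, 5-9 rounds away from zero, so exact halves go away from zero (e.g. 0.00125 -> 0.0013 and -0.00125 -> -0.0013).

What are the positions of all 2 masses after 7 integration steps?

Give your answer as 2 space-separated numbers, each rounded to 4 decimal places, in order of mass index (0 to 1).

Answer: 4.8355 9.0567

Derivation:
Step 0: x=[5.0000 10.0000] v=[0.0000 0.0000]
Step 1: x=[5.0000 9.9600] v=[0.0000 -0.4000]
Step 2: x=[4.9984 9.8816] v=[-0.0160 -0.7840]
Step 3: x=[4.9922 9.7679] v=[-0.0621 -1.1373]
Step 4: x=[4.9773 9.6231] v=[-0.1487 -1.4476]
Step 5: x=[4.9492 9.4525] v=[-0.2813 -1.7059]
Step 6: x=[4.9032 9.2618] v=[-0.4597 -1.9072]
Step 7: x=[4.8355 9.0567] v=[-0.6775 -2.0506]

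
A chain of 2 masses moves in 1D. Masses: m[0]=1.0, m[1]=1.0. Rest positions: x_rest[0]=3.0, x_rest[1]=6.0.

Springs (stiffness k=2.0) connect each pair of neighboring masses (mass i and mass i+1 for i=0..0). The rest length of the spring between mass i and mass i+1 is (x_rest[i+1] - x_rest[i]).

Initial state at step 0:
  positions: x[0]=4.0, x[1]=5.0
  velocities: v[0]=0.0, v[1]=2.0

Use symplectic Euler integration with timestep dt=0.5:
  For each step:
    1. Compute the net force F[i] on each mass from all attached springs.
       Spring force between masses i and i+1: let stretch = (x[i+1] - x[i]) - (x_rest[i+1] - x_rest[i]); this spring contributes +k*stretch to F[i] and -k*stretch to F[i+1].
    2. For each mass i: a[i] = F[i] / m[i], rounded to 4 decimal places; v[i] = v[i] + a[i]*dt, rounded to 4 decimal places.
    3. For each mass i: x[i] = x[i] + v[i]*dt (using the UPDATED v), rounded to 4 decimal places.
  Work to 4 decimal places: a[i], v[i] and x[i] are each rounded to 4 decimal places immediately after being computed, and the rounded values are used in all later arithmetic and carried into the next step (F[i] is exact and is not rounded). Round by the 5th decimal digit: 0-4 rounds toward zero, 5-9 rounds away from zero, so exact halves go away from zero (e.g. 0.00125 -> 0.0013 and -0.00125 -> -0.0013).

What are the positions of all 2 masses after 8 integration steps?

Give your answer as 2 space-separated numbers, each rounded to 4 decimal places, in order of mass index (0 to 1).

Answer: 5.5000 11.5000

Derivation:
Step 0: x=[4.0000 5.0000] v=[0.0000 2.0000]
Step 1: x=[3.0000 7.0000] v=[-2.0000 4.0000]
Step 2: x=[2.5000 8.5000] v=[-1.0000 3.0000]
Step 3: x=[3.5000 8.5000] v=[2.0000 0.0000]
Step 4: x=[5.5000 7.5000] v=[4.0000 -2.0000]
Step 5: x=[7.0000 7.0000] v=[3.0000 -1.0000]
Step 6: x=[7.0000 8.0000] v=[0.0000 2.0000]
Step 7: x=[6.0000 10.0000] v=[-2.0000 4.0000]
Step 8: x=[5.5000 11.5000] v=[-1.0000 3.0000]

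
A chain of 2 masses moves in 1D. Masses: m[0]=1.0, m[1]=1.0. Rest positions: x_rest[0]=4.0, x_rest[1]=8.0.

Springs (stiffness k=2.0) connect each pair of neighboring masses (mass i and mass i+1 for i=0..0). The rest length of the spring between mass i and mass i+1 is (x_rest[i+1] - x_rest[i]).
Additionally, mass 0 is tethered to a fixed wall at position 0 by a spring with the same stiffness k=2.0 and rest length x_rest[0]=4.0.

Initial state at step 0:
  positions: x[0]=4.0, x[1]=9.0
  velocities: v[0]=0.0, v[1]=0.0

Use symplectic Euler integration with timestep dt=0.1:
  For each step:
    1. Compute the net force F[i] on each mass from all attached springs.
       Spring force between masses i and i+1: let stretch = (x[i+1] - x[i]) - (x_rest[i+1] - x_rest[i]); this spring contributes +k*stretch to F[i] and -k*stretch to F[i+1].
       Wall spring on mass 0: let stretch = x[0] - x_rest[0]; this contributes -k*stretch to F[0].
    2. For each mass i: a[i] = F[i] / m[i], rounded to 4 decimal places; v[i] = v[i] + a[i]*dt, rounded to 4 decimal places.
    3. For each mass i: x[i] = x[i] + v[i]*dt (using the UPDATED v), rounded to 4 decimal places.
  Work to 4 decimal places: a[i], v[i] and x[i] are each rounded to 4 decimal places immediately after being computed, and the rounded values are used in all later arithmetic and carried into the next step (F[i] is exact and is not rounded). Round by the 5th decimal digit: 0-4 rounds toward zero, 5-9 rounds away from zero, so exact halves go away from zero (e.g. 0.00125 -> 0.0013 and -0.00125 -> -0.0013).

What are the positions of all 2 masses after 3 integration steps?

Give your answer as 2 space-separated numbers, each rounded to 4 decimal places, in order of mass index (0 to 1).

Step 0: x=[4.0000 9.0000] v=[0.0000 0.0000]
Step 1: x=[4.0200 8.9800] v=[0.2000 -0.2000]
Step 2: x=[4.0588 8.9408] v=[0.3880 -0.3920]
Step 3: x=[4.1141 8.8840] v=[0.5526 -0.5684]

Answer: 4.1141 8.8840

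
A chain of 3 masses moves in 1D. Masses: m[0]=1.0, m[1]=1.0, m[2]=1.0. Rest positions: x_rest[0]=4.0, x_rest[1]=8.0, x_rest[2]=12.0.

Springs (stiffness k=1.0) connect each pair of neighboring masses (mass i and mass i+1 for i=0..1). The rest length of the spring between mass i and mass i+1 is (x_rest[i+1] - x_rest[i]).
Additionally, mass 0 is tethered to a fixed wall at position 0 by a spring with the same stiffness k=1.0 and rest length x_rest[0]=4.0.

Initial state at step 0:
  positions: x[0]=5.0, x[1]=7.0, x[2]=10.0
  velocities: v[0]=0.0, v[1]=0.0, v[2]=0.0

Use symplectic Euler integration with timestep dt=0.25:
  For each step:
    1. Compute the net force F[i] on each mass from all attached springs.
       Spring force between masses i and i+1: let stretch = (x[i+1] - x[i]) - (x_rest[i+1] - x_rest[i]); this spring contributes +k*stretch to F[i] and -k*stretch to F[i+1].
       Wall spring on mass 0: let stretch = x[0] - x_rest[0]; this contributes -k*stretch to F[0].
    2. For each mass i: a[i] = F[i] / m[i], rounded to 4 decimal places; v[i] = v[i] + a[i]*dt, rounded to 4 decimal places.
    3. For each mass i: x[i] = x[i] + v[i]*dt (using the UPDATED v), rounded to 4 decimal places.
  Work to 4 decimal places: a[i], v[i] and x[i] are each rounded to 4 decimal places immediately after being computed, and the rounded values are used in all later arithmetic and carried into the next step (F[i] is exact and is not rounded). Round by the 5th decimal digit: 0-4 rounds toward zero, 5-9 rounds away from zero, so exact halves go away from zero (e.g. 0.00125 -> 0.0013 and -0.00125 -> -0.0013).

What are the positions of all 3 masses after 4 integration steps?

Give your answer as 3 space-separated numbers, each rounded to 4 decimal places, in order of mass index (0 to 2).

Step 0: x=[5.0000 7.0000 10.0000] v=[0.0000 0.0000 0.0000]
Step 1: x=[4.8125 7.0625 10.0625] v=[-0.7500 0.2500 0.2500]
Step 2: x=[4.4649 7.1719 10.1875] v=[-1.3906 0.4375 0.5000]
Step 3: x=[4.0074 7.3006 10.3740] v=[-1.8301 0.5147 0.7461]
Step 4: x=[3.5052 7.4156 10.6185] v=[-2.0087 0.4598 0.9778]

Answer: 3.5052 7.4156 10.6185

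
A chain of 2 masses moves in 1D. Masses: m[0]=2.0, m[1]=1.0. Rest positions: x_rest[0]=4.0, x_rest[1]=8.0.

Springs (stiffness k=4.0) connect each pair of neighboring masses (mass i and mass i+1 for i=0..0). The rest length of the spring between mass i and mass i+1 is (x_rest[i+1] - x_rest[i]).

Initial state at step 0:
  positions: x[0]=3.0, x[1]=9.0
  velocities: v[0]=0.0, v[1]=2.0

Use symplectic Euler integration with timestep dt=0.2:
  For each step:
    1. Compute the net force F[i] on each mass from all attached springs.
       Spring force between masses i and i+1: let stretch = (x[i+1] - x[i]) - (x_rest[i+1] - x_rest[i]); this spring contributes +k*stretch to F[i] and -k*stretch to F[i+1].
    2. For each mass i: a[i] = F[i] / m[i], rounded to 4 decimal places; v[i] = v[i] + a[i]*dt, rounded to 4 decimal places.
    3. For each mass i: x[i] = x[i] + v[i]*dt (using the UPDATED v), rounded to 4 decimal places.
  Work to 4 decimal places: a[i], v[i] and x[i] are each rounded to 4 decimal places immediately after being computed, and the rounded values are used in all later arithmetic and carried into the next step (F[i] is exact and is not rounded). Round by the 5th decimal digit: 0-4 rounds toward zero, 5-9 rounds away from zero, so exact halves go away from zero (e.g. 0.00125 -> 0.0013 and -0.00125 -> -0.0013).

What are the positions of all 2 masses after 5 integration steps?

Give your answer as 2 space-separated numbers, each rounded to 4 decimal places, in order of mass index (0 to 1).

Step 0: x=[3.0000 9.0000] v=[0.0000 2.0000]
Step 1: x=[3.1600 9.0800] v=[0.8000 0.4000]
Step 2: x=[3.4736 8.8528] v=[1.5680 -1.1360]
Step 3: x=[3.8975 8.4049] v=[2.1197 -2.2394]
Step 4: x=[4.3620 7.8758] v=[2.3227 -2.6453]
Step 5: x=[4.7876 7.4245] v=[2.1282 -2.2563]

Answer: 4.7876 7.4245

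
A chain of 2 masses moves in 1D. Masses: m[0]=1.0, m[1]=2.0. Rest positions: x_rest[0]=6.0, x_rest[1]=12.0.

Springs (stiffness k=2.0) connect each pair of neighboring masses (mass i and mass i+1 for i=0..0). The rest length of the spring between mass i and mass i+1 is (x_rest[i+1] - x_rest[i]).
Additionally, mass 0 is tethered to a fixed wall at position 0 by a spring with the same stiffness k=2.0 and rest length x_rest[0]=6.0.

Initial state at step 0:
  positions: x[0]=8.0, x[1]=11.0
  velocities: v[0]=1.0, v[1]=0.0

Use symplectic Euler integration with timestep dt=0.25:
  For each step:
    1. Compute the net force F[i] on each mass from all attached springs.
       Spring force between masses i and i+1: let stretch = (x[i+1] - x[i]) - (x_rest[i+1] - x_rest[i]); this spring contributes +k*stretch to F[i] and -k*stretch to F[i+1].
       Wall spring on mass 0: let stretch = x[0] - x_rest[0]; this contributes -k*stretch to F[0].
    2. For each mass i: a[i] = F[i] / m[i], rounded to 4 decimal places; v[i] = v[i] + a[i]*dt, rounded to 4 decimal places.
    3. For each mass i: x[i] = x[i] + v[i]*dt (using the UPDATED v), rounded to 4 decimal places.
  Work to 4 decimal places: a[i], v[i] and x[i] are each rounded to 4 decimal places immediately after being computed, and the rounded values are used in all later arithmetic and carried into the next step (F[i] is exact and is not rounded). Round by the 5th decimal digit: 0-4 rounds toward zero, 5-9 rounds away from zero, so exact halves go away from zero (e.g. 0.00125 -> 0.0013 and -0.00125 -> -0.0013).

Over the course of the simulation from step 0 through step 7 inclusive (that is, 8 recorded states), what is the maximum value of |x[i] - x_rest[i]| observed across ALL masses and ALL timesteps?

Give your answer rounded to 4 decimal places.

Step 0: x=[8.0000 11.0000] v=[1.0000 0.0000]
Step 1: x=[7.6250 11.1875] v=[-1.5000 0.7500]
Step 2: x=[6.7422 11.5274] v=[-3.5313 1.3594]
Step 3: x=[5.6148 11.9432] v=[-4.5098 1.6631]
Step 4: x=[4.5766 12.3385] v=[-4.1530 1.5810]
Step 5: x=[3.9365 12.6236] v=[-2.5604 1.1405]
Step 6: x=[3.8902 12.7408] v=[-0.1851 0.4687]
Step 7: x=[4.4640 12.6798] v=[2.2951 -0.2440]
Max displacement = 2.1098

Answer: 2.1098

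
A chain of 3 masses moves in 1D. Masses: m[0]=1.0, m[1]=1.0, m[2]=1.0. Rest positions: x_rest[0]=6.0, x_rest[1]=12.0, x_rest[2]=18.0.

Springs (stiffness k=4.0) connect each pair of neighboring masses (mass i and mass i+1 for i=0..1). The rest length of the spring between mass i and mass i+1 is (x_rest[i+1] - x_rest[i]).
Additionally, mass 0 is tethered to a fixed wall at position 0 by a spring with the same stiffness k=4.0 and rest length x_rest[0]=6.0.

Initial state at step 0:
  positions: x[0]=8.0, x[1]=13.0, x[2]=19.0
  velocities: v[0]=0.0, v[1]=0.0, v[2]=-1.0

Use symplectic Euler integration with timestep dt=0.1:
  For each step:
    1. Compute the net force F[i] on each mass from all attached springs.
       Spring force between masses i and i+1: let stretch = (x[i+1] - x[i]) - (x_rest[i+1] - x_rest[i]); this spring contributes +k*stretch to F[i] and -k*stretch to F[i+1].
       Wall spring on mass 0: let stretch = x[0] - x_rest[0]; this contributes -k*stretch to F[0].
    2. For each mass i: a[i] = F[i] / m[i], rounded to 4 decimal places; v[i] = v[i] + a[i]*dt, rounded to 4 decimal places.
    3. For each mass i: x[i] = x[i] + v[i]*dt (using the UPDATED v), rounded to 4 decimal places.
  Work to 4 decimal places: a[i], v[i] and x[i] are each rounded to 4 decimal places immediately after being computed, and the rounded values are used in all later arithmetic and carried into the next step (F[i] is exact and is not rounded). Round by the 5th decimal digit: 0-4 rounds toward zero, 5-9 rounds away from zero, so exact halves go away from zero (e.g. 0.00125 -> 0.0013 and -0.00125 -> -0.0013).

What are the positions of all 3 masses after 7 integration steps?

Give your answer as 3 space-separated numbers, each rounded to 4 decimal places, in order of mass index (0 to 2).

Step 0: x=[8.0000 13.0000 19.0000] v=[0.0000 0.0000 -1.0000]
Step 1: x=[7.8800 13.0400 18.9000] v=[-1.2000 0.4000 -1.0000]
Step 2: x=[7.6512 13.1080 18.8056] v=[-2.2880 0.6800 -0.9440]
Step 3: x=[7.3346 13.1856 18.7233] v=[-3.1658 0.7763 -0.8230]
Step 4: x=[6.9587 13.2507 18.6595] v=[-3.7592 0.6510 -0.6381]
Step 5: x=[6.5561 13.2805 18.6193] v=[-4.0259 0.2977 -0.4016]
Step 6: x=[6.1602 13.2549 18.6056] v=[-3.9586 -0.2565 -0.1371]
Step 7: x=[5.8017 13.1595 18.6179] v=[-3.5848 -0.9541 0.1226]

Answer: 5.8017 13.1595 18.6179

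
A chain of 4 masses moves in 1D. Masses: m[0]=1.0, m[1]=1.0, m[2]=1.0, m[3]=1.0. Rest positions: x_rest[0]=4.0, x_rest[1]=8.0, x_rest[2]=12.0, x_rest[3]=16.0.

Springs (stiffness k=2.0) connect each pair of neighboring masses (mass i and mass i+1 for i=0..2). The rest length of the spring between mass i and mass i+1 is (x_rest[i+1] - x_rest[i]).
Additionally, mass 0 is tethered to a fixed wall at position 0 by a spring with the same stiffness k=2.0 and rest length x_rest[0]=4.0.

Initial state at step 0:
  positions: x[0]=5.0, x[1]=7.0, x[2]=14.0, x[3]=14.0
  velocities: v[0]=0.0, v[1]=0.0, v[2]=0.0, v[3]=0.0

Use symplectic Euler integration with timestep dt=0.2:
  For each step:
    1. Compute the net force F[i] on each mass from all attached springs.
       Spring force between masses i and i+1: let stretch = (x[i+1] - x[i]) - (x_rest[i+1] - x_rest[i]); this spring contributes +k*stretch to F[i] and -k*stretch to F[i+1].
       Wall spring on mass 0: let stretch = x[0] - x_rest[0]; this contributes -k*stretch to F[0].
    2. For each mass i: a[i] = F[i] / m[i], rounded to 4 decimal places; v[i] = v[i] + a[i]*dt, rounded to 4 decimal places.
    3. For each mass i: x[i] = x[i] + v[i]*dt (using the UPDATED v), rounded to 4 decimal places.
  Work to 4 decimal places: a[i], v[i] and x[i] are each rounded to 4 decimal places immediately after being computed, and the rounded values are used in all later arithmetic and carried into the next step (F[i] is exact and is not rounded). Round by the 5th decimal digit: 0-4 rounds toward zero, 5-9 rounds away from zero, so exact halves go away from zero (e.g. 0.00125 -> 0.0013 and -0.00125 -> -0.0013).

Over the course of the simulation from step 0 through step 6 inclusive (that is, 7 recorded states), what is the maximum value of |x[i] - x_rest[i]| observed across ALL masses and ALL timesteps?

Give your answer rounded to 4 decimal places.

Answer: 2.3164

Derivation:
Step 0: x=[5.0000 7.0000 14.0000 14.0000] v=[0.0000 0.0000 0.0000 0.0000]
Step 1: x=[4.7600 7.4000 13.4400 14.3200] v=[-1.2000 2.0000 -2.8000 1.6000]
Step 2: x=[4.3504 8.0720 12.4672 14.8896] v=[-2.0480 3.3600 -4.8640 2.8480]
Step 3: x=[3.8905 8.7979 11.3366 15.5854] v=[-2.2995 3.6294 -5.6531 3.4790]
Step 4: x=[3.5120 9.3343 10.3428 16.2613] v=[-1.8927 2.6819 -4.9691 3.3795]
Step 5: x=[3.3183 9.4856 9.7418 16.7837] v=[-0.9686 0.7564 -3.0051 2.6121]
Step 6: x=[3.3525 9.1640 9.6836 17.0628] v=[0.1710 -1.6080 -0.2908 1.3953]
Max displacement = 2.3164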